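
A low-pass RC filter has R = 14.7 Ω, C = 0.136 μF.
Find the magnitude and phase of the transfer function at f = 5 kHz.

Step 1 — Angular frequency: ω = 2π·5000 = 3.142e+04 rad/s.
Step 2 — Transfer function: H(jω) = 1/(1 + jωRC).
Step 3 — Denominator: 1 + jωRC = 1 + j·3.142e+04·14.7·1.36e-07 = 1 + j0.06281.
Step 4 — H = 0.9961 - j0.06256.
Step 5 — Magnitude: |H| = 0.998 (-0.0 dB); phase: φ = -3.6°.

|H| = 0.998 (-0.0 dB), φ = -3.6°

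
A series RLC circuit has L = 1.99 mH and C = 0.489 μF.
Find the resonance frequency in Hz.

Step 1 — Resonance condition Im(Z)=0 gives ω₀ = 1/√(LC).
Step 2 — ω₀ = 1/√(0.00199·4.89e-07) = 3.206e+04 rad/s.
Step 3 — f₀ = ω₀/(2π) = 5102 Hz.

f₀ = 5102 Hz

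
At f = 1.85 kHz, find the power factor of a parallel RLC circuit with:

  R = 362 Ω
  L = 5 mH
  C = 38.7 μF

Step 1 — Angular frequency: ω = 2π·f = 2π·1850 = 1.162e+04 rad/s.
Step 2 — Component impedances:
  R: Z = R = 362 Ω
  L: Z = jωL = j·1.162e+04·0.005 = 0 + j58.12 Ω
  C: Z = 1/(jωC) = -j/(ω·C) = 0 - j2.223 Ω
Step 3 — Parallel combination: 1/Z_total = 1/R + 1/L + 1/C; Z_total = 0.01476 - j2.311 Ω = 2.311∠-89.6° Ω.
Step 4 — Power factor: PF = cos(φ) = Re(Z)/|Z| = 0.014758/2.3114 = 0.006385.
Step 5 — Type: Im(Z) = -2.311 ⇒ leading (phase φ = -89.6°).

PF = 0.006385 (leading, φ = -89.6°)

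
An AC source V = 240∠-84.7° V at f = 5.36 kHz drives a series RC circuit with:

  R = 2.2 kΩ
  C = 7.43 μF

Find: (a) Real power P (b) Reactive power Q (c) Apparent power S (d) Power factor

Step 1 — Angular frequency: ω = 2π·f = 2π·5360 = 3.368e+04 rad/s.
Step 2 — Component impedances:
  R: Z = R = 2200 Ω
  C: Z = 1/(jωC) = -j/(ω·C) = 0 - j3.996 Ω
Step 3 — Series combination: Z_total = R + C = 2200 - j3.996 Ω = 2200∠-0.1° Ω.
Step 4 — Source phasor: V = 240∠-84.7° V = 22.17 - j239 V.
Step 5 — Current: I = V / Z = 0.01027 - j0.1086 A = 0.1091∠-84.6° A.
Step 6 — Complex power: S = V·I* = 26.18 - j0.04756 VA.
Step 7 — Real power: P = Re(S) = 26.18 W.
Step 8 — Reactive power: Q = Im(S) = -0.04756 VAR.
Step 9 — Apparent power: |S| = 26.18 VA.
Step 10 — Power factor: PF = P/|S| = 1 (leading).

(a) P = 26.18 W  (b) Q = -0.04756 VAR  (c) S = 26.18 VA  (d) PF = 1 (leading)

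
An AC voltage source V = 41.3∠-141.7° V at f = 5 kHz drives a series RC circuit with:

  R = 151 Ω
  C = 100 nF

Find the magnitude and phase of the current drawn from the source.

Step 1 — Angular frequency: ω = 2π·f = 2π·5000 = 3.142e+04 rad/s.
Step 2 — Component impedances:
  R: Z = R = 151 Ω
  C: Z = 1/(jωC) = -j/(ω·C) = 0 - j318.3 Ω
Step 3 — Series combination: Z_total = R + C = 151 - j318.3 Ω = 352.3∠-64.6° Ω.
Step 4 — Source phasor: V = 41.3∠-141.7° V = -32.41 - j25.6 V.
Step 5 — Ohm's law: I = V / Z_total = (-32.41 - j25.6) / (151 - j318.3) = 0.02621 - j0.1143 A.
Step 6 — Convert to polar: |I| = 0.1172 A, ∠I = -77.1°.

I = 0.1172∠-77.1° A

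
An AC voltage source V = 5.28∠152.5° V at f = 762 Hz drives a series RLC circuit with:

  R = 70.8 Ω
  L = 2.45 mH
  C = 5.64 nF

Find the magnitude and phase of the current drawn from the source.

Step 1 — Angular frequency: ω = 2π·f = 2π·762 = 4788 rad/s.
Step 2 — Component impedances:
  R: Z = R = 70.8 Ω
  L: Z = jωL = j·4788·0.00245 = 0 + j11.73 Ω
  C: Z = 1/(jωC) = -j/(ω·C) = 0 - j3.703e+04 Ω
Step 3 — Series combination: Z_total = R + L + C = 70.8 - j3.702e+04 Ω = 3.702e+04∠-89.9° Ω.
Step 4 — Source phasor: V = 5.28∠152.5° V = -4.683 + j2.438 V.
Step 5 — Ohm's law: I = V / Z_total = (-4.683 + j2.438) / (70.8 - j3.702e+04) = -6.61e-05 - j0.0001264 A.
Step 6 — Convert to polar: |I| = 0.0001426 A, ∠I = -117.6°.

I = 0.0001426∠-117.6° A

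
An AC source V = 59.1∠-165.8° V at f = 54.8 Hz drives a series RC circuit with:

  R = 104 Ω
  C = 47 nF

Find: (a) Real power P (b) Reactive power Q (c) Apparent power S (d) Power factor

Step 1 — Angular frequency: ω = 2π·f = 2π·54.8 = 344.3 rad/s.
Step 2 — Component impedances:
  R: Z = R = 104 Ω
  C: Z = 1/(jωC) = -j/(ω·C) = 0 - j6.179e+04 Ω
Step 3 — Series combination: Z_total = R + C = 104 - j6.179e+04 Ω = 6.179e+04∠-89.9° Ω.
Step 4 — Source phasor: V = 59.1∠-165.8° V = -57.29 - j14.5 V.
Step 5 — Current: I = V / Z = 0.0002331 - j0.0009276 A = 0.0009564∠-75.9° A.
Step 6 — Complex power: S = V·I* = 9.513e-05 - j0.05652 VA.
Step 7 — Real power: P = Re(S) = 9.513e-05 W.
Step 8 — Reactive power: Q = Im(S) = -0.05652 VAR.
Step 9 — Apparent power: |S| = 0.05652 VA.
Step 10 — Power factor: PF = P/|S| = 0.001683 (leading).

(a) P = 9.513e-05 W  (b) Q = -0.05652 VAR  (c) S = 0.05652 VA  (d) PF = 0.001683 (leading)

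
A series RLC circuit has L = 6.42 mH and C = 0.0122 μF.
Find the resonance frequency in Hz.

Step 1 — Resonance condition Im(Z)=0 gives ω₀ = 1/√(LC).
Step 2 — ω₀ = 1/√(0.00642·1.22e-08) = 1.13e+05 rad/s.
Step 3 — f₀ = ω₀/(2π) = 1.798e+04 Hz.

f₀ = 1.798e+04 Hz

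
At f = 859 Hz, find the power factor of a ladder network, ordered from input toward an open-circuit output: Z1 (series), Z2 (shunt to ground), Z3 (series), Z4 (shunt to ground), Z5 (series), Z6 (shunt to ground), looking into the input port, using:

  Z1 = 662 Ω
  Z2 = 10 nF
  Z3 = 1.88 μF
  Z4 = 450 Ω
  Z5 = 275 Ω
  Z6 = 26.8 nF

Step 1 — Angular frequency: ω = 2π·f = 2π·859 = 5397 rad/s.
Step 2 — Component impedances:
  Z1: Z = R = 662 Ω
  Z2: Z = 1/(jωC) = -j/(ω·C) = 0 - j1.853e+04 Ω
  Z3: Z = 1/(jωC) = -j/(ω·C) = 0 - j98.55 Ω
  Z4: Z = R = 450 Ω
  Z5: Z = R = 275 Ω
  Z6: Z = 1/(jωC) = -j/(ω·C) = 0 - j6913 Ω
Step 3 — Ladder network (open output): work backward from the far end, alternating series and parallel combinations. Z_in = 1103 - j137.2 Ω = 1111∠-7.1° Ω.
Step 4 — Power factor: PF = cos(φ) = Re(Z)/|Z| = 1102.6/1111.1 = 0.9923.
Step 5 — Type: Im(Z) = -137.2 ⇒ leading (phase φ = -7.1°).

PF = 0.9923 (leading, φ = -7.1°)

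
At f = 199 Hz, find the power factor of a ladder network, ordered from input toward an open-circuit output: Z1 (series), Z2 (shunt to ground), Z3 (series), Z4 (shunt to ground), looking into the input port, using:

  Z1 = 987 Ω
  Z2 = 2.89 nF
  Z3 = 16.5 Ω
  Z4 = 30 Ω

Step 1 — Angular frequency: ω = 2π·f = 2π·199 = 1250 rad/s.
Step 2 — Component impedances:
  Z1: Z = R = 987 Ω
  Z2: Z = 1/(jωC) = -j/(ω·C) = 0 - j2.767e+05 Ω
  Z3: Z = R = 16.5 Ω
  Z4: Z = R = 30 Ω
Step 3 — Ladder network (open output): work backward from the far end, alternating series and parallel combinations. Z_in = 1033 - j0.007813 Ω = 1033∠-0.0° Ω.
Step 4 — Power factor: PF = cos(φ) = Re(Z)/|Z| = 1033/1033 = 1.
Step 5 — Type: Im(Z) = -0.007813 ⇒ leading (phase φ = -0.0°).

PF = 1 (leading, φ = -0.0°)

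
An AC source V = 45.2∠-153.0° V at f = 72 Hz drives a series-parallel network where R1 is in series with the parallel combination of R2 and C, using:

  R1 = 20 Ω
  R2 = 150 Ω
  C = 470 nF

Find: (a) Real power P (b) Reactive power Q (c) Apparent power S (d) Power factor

Step 1 — Angular frequency: ω = 2π·f = 2π·72 = 452.4 rad/s.
Step 2 — Component impedances:
  R1: Z = R = 20 Ω
  R2: Z = R = 150 Ω
  C: Z = 1/(jωC) = -j/(ω·C) = 0 - j4703 Ω
Step 3 — Parallel branch: R2 || C = 1/(1/R2 + 1/C) = 149.8 - j4.779 Ω.
Step 4 — Series with R1: Z_total = R1 + (R2 || C) = 169.8 - j4.779 Ω = 169.9∠-1.6° Ω.
Step 5 — Source phasor: V = 45.2∠-153.0° V = -40.27 - j20.52 V.
Step 6 — Current: I = V / Z = -0.2335 - j0.1274 A = 0.266∠-151.4° A.
Step 7 — Complex power: S = V·I* = 12.02 - j0.3382 VA.
Step 8 — Real power: P = Re(S) = 12.02 W.
Step 9 — Reactive power: Q = Im(S) = -0.3382 VAR.
Step 10 — Apparent power: |S| = 12.02 VA.
Step 11 — Power factor: PF = P/|S| = 0.9996 (leading).

(a) P = 12.02 W  (b) Q = -0.3382 VAR  (c) S = 12.02 VA  (d) PF = 0.9996 (leading)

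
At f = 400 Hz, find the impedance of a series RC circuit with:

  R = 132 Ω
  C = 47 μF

Step 1 — Angular frequency: ω = 2π·f = 2π·400 = 2513 rad/s.
Step 2 — Component impedances:
  R: Z = R = 132 Ω
  C: Z = 1/(jωC) = -j/(ω·C) = 0 - j8.466 Ω
Step 3 — Series combination: Z_total = R + C = 132 - j8.466 Ω = 132.3∠-3.7° Ω.

Z = 132 - j8.466 Ω = 132.3∠-3.7° Ω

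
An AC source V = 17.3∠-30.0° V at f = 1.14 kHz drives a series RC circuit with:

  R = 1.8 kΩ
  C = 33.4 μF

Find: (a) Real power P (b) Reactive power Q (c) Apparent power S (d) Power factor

Step 1 — Angular frequency: ω = 2π·f = 2π·1140 = 7163 rad/s.
Step 2 — Component impedances:
  R: Z = R = 1800 Ω
  C: Z = 1/(jωC) = -j/(ω·C) = 0 - j4.18 Ω
Step 3 — Series combination: Z_total = R + C = 1800 - j4.18 Ω = 1800∠-0.1° Ω.
Step 4 — Source phasor: V = 17.3∠-30.0° V = 14.98 - j8.65 V.
Step 5 — Current: I = V / Z = 0.008335 - j0.004786 A = 0.009611∠-29.9° A.
Step 6 — Complex power: S = V·I* = 0.1663 - j0.0003861 VA.
Step 7 — Real power: P = Re(S) = 0.1663 W.
Step 8 — Reactive power: Q = Im(S) = -0.0003861 VAR.
Step 9 — Apparent power: |S| = 0.1663 VA.
Step 10 — Power factor: PF = P/|S| = 1 (leading).

(a) P = 0.1663 W  (b) Q = -0.0003861 VAR  (c) S = 0.1663 VA  (d) PF = 1 (leading)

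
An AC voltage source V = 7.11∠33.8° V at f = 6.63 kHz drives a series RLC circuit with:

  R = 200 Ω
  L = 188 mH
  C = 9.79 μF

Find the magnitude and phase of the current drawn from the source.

Step 1 — Angular frequency: ω = 2π·f = 2π·6630 = 4.166e+04 rad/s.
Step 2 — Component impedances:
  R: Z = R = 200 Ω
  L: Z = jωL = j·4.166e+04·0.188 = 0 + j7832 Ω
  C: Z = 1/(jωC) = -j/(ω·C) = 0 - j2.452 Ω
Step 3 — Series combination: Z_total = R + L + C = 200 + j7829 Ω = 7832∠88.5° Ω.
Step 4 — Source phasor: V = 7.11∠33.8° V = 5.908 + j3.955 V.
Step 5 — Ohm's law: I = V / Z_total = (5.908 + j3.955) / (200 + j7829) = 0.0005241 - j0.0007413 A.
Step 6 — Convert to polar: |I| = 0.0009078 A, ∠I = -54.7°.

I = 0.0009078∠-54.7° A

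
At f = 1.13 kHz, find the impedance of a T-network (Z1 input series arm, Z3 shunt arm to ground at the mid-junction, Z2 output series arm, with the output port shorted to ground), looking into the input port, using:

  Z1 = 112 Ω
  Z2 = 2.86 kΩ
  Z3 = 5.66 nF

Step 1 — Angular frequency: ω = 2π·f = 2π·1130 = 7100 rad/s.
Step 2 — Component impedances:
  Z1: Z = R = 112 Ω
  Z2: Z = R = 2860 Ω
  Z3: Z = 1/(jωC) = -j/(ω·C) = 0 - j2.488e+04 Ω
Step 3 — With the output port shorted to ground, the output series arm Z2 runs from the junction to ground; the shunt arm Z3 also runs from the junction to ground. They appear in parallel: Z3 || Z2 = 2823 - j324.4 Ω.
Step 4 — Series with input arm Z1: Z_in = Z1 + (Z3 || Z2) = 2935 - j324.4 Ω = 2953∠-6.3° Ω.

Z = 2935 - j324.4 Ω = 2953∠-6.3° Ω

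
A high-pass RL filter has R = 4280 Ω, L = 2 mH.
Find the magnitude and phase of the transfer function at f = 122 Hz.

Step 1 — Angular frequency: ω = 2π·122 = 766.5 rad/s.
Step 2 — Transfer function: H(jω) = jωL/(R + jωL).
Step 3 — Numerator jωL = j·1.533; denominator R + jωL = 4280 + j1.533.
Step 4 — H = 1.283e-07 + j0.0003582.
Step 5 — Magnitude: |H| = 0.0003582 (-68.9 dB); phase: φ = 90.0°.

|H| = 0.0003582 (-68.9 dB), φ = 90.0°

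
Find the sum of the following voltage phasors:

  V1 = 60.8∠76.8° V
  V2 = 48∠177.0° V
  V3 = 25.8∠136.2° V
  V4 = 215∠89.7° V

Step 1 — Convert each phasor to rectangular form:
  V1 = 60.8·(cos(76.8°) + j·sin(76.8°)) = 13.88 + j59.19 V
  V2 = 48·(cos(177.0°) + j·sin(177.0°)) = -47.93 + j2.512 V
  V3 = 25.8·(cos(136.2°) + j·sin(136.2°)) = -18.62 + j17.86 V
  V4 = 215·(cos(89.7°) + j·sin(89.7°)) = 1.126 + j215 V
Step 2 — Sum components: V_total = -51.55 + j294.6 V.
Step 3 — Convert to polar: |V_total| = 299 V, ∠V_total = 99.9°.

V_total = 299∠99.9° V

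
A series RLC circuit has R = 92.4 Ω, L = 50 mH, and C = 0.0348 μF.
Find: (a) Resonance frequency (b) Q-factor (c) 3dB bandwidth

Step 1 — Resonance: ω₀ = 1/√(LC) = 1/√(0.05·3.48e-08) = 2.397e+04 rad/s.
Step 2 — f₀ = ω₀/(2π) = 3815 Hz.
Step 3 — Series Q: Q = ω₀L/R = 2.397e+04·0.05/92.4 = 12.97.
Step 4 — Bandwidth: Δω = ω₀/Q = 1848 rad/s; BW = Δω/(2π) = 294.1 Hz.

(a) f₀ = 3815 Hz  (b) Q = 12.97  (c) BW = 294.1 Hz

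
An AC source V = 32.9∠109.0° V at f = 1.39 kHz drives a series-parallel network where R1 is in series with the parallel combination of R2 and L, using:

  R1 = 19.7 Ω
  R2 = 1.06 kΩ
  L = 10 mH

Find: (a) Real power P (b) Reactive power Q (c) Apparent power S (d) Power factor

Step 1 — Angular frequency: ω = 2π·f = 2π·1390 = 8734 rad/s.
Step 2 — Component impedances:
  R1: Z = R = 19.7 Ω
  R2: Z = R = 1060 Ω
  L: Z = jωL = j·8734·0.01 = 0 + j87.34 Ω
Step 3 — Parallel branch: R2 || L = 1/(1/R2 + 1/L) = 7.147 + j86.75 Ω.
Step 4 — Series with R1: Z_total = R1 + (R2 || L) = 26.85 + j86.75 Ω = 90.81∠72.8° Ω.
Step 5 — Source phasor: V = 32.9∠109.0° V = -10.71 + j31.11 V.
Step 6 — Current: I = V / Z = 0.2924 + j0.214 A = 0.3623∠36.2° A.
Step 7 — Complex power: S = V·I* = 3.524 + j11.39 VA.
Step 8 — Real power: P = Re(S) = 3.524 W.
Step 9 — Reactive power: Q = Im(S) = 11.39 VAR.
Step 10 — Apparent power: |S| = 11.92 VA.
Step 11 — Power factor: PF = P/|S| = 0.2957 (lagging).

(a) P = 3.524 W  (b) Q = 11.39 VAR  (c) S = 11.92 VA  (d) PF = 0.2957 (lagging)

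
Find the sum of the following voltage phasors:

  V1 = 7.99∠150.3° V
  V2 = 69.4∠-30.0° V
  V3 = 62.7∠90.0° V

Step 1 — Convert each phasor to rectangular form:
  V1 = 7.99·(cos(150.3°) + j·sin(150.3°)) = -6.94 + j3.959 V
  V2 = 69.4·(cos(-30.0°) + j·sin(-30.0°)) = 60.1 - j34.7 V
  V3 = 62.7·(cos(90.0°) + j·sin(90.0°)) = 0 + j62.7 V
Step 2 — Sum components: V_total = 53.16 + j31.96 V.
Step 3 — Convert to polar: |V_total| = 62.03 V, ∠V_total = 31.0°.

V_total = 62.03∠31.0° V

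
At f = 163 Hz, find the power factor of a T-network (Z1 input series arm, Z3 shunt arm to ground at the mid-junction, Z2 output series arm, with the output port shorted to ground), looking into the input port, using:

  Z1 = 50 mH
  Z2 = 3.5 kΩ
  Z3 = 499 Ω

Step 1 — Angular frequency: ω = 2π·f = 2π·163 = 1024 rad/s.
Step 2 — Component impedances:
  Z1: Z = jωL = j·1024·0.05 = 0 + j51.21 Ω
  Z2: Z = R = 3500 Ω
  Z3: Z = R = 499 Ω
Step 3 — With the output port shorted to ground, the output series arm Z2 runs from the junction to ground; the shunt arm Z3 also runs from the junction to ground. They appear in parallel: Z3 || Z2 = 436.7 Ω.
Step 4 — Series with input arm Z1: Z_in = Z1 + (Z3 || Z2) = 436.7 + j51.21 Ω = 439.7∠6.7° Ω.
Step 5 — Power factor: PF = cos(φ) = Re(Z)/|Z| = 436.7/439.7 = 0.9932.
Step 6 — Type: Im(Z) = 51.21 ⇒ lagging (phase φ = 6.7°).

PF = 0.9932 (lagging, φ = 6.7°)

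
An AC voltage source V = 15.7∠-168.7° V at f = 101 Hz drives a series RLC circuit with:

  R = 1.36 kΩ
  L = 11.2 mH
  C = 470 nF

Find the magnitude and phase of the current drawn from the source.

Step 1 — Angular frequency: ω = 2π·f = 2π·101 = 634.6 rad/s.
Step 2 — Component impedances:
  R: Z = R = 1360 Ω
  L: Z = jωL = j·634.6·0.0112 = 0 + j7.108 Ω
  C: Z = 1/(jωC) = -j/(ω·C) = 0 - j3353 Ω
Step 3 — Series combination: Z_total = R + L + C = 1360 - j3346 Ω = 3611∠-67.9° Ω.
Step 4 — Source phasor: V = 15.7∠-168.7° V = -15.4 - j3.076 V.
Step 5 — Ohm's law: I = V / Z_total = (-15.4 - j3.076) / (1360 - j3346) = -0.0008162 - j0.00427 A.
Step 6 — Convert to polar: |I| = 0.004347 A, ∠I = -100.8°.

I = 0.004347∠-100.8° A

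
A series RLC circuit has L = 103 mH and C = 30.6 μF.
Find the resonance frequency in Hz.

Step 1 — Resonance condition Im(Z)=0 gives ω₀ = 1/√(LC).
Step 2 — ω₀ = 1/√(0.103·3.06e-05) = 563.3 rad/s.
Step 3 — f₀ = ω₀/(2π) = 89.65 Hz.

f₀ = 89.65 Hz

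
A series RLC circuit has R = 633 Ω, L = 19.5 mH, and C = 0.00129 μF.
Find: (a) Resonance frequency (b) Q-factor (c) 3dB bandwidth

Step 1 — Resonance: ω₀ = 1/√(LC) = 1/√(0.0195·1.29e-09) = 1.994e+05 rad/s.
Step 2 — f₀ = ω₀/(2π) = 3.173e+04 Hz.
Step 3 — Series Q: Q = ω₀L/R = 1.994e+05·0.0195/633 = 6.142.
Step 4 — Bandwidth: Δω = ω₀/Q = 3.246e+04 rad/s; BW = Δω/(2π) = 5166 Hz.

(a) f₀ = 3.173e+04 Hz  (b) Q = 6.142  (c) BW = 5166 Hz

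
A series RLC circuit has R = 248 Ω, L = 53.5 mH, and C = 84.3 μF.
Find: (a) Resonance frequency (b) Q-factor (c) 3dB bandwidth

Step 1 — Resonance: ω₀ = 1/√(LC) = 1/√(0.0535·8.43e-05) = 470.9 rad/s.
Step 2 — f₀ = ω₀/(2π) = 74.94 Hz.
Step 3 — Series Q: Q = ω₀L/R = 470.9·0.0535/248 = 0.1016.
Step 4 — Bandwidth: Δω = ω₀/Q = 4636 rad/s; BW = Δω/(2π) = 737.8 Hz.

(a) f₀ = 74.94 Hz  (b) Q = 0.1016  (c) BW = 737.8 Hz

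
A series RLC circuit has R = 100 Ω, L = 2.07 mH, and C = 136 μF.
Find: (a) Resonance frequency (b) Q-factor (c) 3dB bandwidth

Step 1 — Resonance: ω₀ = 1/√(LC) = 1/√(0.00207·0.000136) = 1885 rad/s.
Step 2 — f₀ = ω₀/(2π) = 300 Hz.
Step 3 — Series Q: Q = ω₀L/R = 1885·0.00207/100 = 0.03901.
Step 4 — Bandwidth: Δω = ω₀/Q = 4.831e+04 rad/s; BW = Δω/(2π) = 7689 Hz.

(a) f₀ = 300 Hz  (b) Q = 0.03901  (c) BW = 7689 Hz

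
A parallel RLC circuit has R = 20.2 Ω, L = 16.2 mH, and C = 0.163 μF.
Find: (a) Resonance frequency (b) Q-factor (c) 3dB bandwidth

Step 1 — Resonance: ω₀ = 1/√(LC) = 1/√(0.0162·1.63e-07) = 1.946e+04 rad/s.
Step 2 — f₀ = ω₀/(2π) = 3097 Hz.
Step 3 — Parallel Q: Q = R/(ω₀L) = 20.2/(1.946e+04·0.0162) = 0.06407.
Step 4 — Bandwidth: Δω = ω₀/Q = 3.037e+05 rad/s; BW = Δω/(2π) = 4.834e+04 Hz.

(a) f₀ = 3097 Hz  (b) Q = 0.06407  (c) BW = 4.834e+04 Hz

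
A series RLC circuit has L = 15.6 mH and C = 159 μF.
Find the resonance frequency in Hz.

Step 1 — Resonance condition Im(Z)=0 gives ω₀ = 1/√(LC).
Step 2 — ω₀ = 1/√(0.0156·0.000159) = 634.9 rad/s.
Step 3 — f₀ = ω₀/(2π) = 101.1 Hz.

f₀ = 101.1 Hz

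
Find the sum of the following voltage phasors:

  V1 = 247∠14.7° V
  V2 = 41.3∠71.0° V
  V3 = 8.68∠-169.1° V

Step 1 — Convert each phasor to rectangular form:
  V1 = 247·(cos(14.7°) + j·sin(14.7°)) = 238.9 + j62.68 V
  V2 = 41.3·(cos(71.0°) + j·sin(71.0°)) = 13.45 + j39.05 V
  V3 = 8.68·(cos(-169.1°) + j·sin(-169.1°)) = -8.523 - j1.641 V
Step 2 — Sum components: V_total = 243.8 + j100.1 V.
Step 3 — Convert to polar: |V_total| = 263.6 V, ∠V_total = 22.3°.

V_total = 263.6∠22.3° V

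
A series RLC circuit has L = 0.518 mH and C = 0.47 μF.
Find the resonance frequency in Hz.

Step 1 — Resonance condition Im(Z)=0 gives ω₀ = 1/√(LC).
Step 2 — ω₀ = 1/√(0.000518·4.7e-07) = 6.409e+04 rad/s.
Step 3 — f₀ = ω₀/(2π) = 1.02e+04 Hz.

f₀ = 1.02e+04 Hz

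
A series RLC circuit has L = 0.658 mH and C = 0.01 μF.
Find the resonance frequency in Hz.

Step 1 — Resonance condition Im(Z)=0 gives ω₀ = 1/√(LC).
Step 2 — ω₀ = 1/√(0.000658·1e-08) = 3.898e+05 rad/s.
Step 3 — f₀ = ω₀/(2π) = 6.205e+04 Hz.

f₀ = 6.205e+04 Hz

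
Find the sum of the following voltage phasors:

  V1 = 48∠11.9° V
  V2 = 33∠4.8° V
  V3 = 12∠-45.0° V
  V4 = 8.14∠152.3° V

Step 1 — Convert each phasor to rectangular form:
  V1 = 48·(cos(11.9°) + j·sin(11.9°)) = 46.97 + j9.898 V
  V2 = 33·(cos(4.8°) + j·sin(4.8°)) = 32.88 + j2.761 V
  V3 = 12·(cos(-45.0°) + j·sin(-45.0°)) = 8.485 - j8.485 V
  V4 = 8.14·(cos(152.3°) + j·sin(152.3°)) = -7.207 + j3.784 V
Step 2 — Sum components: V_total = 81.13 + j7.958 V.
Step 3 — Convert to polar: |V_total| = 81.52 V, ∠V_total = 5.6°.

V_total = 81.52∠5.6° V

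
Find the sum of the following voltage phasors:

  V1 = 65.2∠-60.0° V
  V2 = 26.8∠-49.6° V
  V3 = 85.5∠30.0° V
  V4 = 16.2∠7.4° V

Step 1 — Convert each phasor to rectangular form:
  V1 = 65.2·(cos(-60.0°) + j·sin(-60.0°)) = 32.6 - j56.46 V
  V2 = 26.8·(cos(-49.6°) + j·sin(-49.6°)) = 17.37 - j20.41 V
  V3 = 85.5·(cos(30.0°) + j·sin(30.0°)) = 74.05 + j42.75 V
  V4 = 16.2·(cos(7.4°) + j·sin(7.4°)) = 16.07 + j2.086 V
Step 2 — Sum components: V_total = 140.1 - j32.04 V.
Step 3 — Convert to polar: |V_total| = 143.7 V, ∠V_total = -12.9°.

V_total = 143.7∠-12.9° V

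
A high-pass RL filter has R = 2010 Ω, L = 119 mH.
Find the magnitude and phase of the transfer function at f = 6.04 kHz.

Step 1 — Angular frequency: ω = 2π·6040 = 3.795e+04 rad/s.
Step 2 — Transfer function: H(jω) = jωL/(R + jωL).
Step 3 — Numerator jωL = j·4516; denominator R + jωL = 2010 + j4516.
Step 4 — H = 0.8347 + j0.3715.
Step 5 — Magnitude: |H| = 0.9136 (-0.8 dB); phase: φ = 24.0°.

|H| = 0.9136 (-0.8 dB), φ = 24.0°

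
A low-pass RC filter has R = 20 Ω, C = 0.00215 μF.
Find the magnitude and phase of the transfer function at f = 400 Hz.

Step 1 — Angular frequency: ω = 2π·400 = 2513 rad/s.
Step 2 — Transfer function: H(jω) = 1/(1 + jωRC).
Step 3 — Denominator: 1 + jωRC = 1 + j·2513·20·2.15e-09 = 1 + j0.0001081.
Step 4 — H = 1 - j0.0001081.
Step 5 — Magnitude: |H| = 1 (-0.0 dB); phase: φ = -0.0°.

|H| = 1 (-0.0 dB), φ = -0.0°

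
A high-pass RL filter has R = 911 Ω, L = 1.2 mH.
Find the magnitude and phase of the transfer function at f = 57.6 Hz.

Step 1 — Angular frequency: ω = 2π·57.6 = 361.9 rad/s.
Step 2 — Transfer function: H(jω) = jωL/(R + jωL).
Step 3 — Numerator jωL = j·0.4343; denominator R + jωL = 911 + j0.4343.
Step 4 — H = 2.273e-07 + j0.0004767.
Step 5 — Magnitude: |H| = 0.0004767 (-66.4 dB); phase: φ = 90.0°.

|H| = 0.0004767 (-66.4 dB), φ = 90.0°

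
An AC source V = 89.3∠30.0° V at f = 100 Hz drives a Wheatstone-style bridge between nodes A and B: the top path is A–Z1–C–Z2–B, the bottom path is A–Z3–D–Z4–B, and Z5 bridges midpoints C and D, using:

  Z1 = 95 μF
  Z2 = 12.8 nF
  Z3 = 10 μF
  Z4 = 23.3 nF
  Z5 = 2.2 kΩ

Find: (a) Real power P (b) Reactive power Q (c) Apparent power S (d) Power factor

Step 1 — Angular frequency: ω = 2π·f = 2π·100 = 628.3 rad/s.
Step 2 — Component impedances:
  Z1: Z = 1/(jωC) = -j/(ω·C) = 0 - j16.75 Ω
  Z2: Z = 1/(jωC) = -j/(ω·C) = 0 - j1.243e+05 Ω
  Z3: Z = 1/(jωC) = -j/(ω·C) = 0 - j159.2 Ω
  Z4: Z = 1/(jωC) = -j/(ω·C) = 0 - j6.831e+04 Ω
  Z5: Z = R = 2200 Ω
Step 3 — Bridge requires nodal analysis (the Z5 bridge couples midpoints C and D, so the two paths cannot be reduced to a simple series/parallel combination). Setting node B to ground and injecting 1 A at node A, the 3-node admittance system at A, C, D solves to V_A = Z_AB = 4.223 - j4.416e+04 Ω = 4.416e+04∠-90.0° Ω.
Step 4 — Source phasor: V = 89.3∠30.0° V = 77.34 + j44.65 V.
Step 5 — Current: I = V / Z = -0.001011 + j0.001752 A = 0.002022∠120.0° A.
Step 6 — Complex power: S = V·I* = 1.727e-05 - j0.1806 VA.
Step 7 — Real power: P = Re(S) = 1.727e-05 W.
Step 8 — Reactive power: Q = Im(S) = -0.1806 VAR.
Step 9 — Apparent power: |S| = 0.1806 VA.
Step 10 — Power factor: PF = P/|S| = 9.564e-05 (leading).

(a) P = 1.727e-05 W  (b) Q = -0.1806 VAR  (c) S = 0.1806 VA  (d) PF = 9.564e-05 (leading)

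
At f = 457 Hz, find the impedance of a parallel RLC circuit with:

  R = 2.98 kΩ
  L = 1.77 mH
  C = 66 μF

Step 1 — Angular frequency: ω = 2π·f = 2π·457 = 2871 rad/s.
Step 2 — Component impedances:
  R: Z = R = 2980 Ω
  L: Z = jωL = j·2871·0.00177 = 0 + j5.082 Ω
  C: Z = 1/(jωC) = -j/(ω·C) = 0 - j5.277 Ω
Step 3 — Parallel combination: 1/Z_total = 1/R + 1/L + 1/C; Z_total = 6.381 + j137.8 Ω = 137.9∠87.3° Ω.

Z = 6.381 + j137.8 Ω = 137.9∠87.3° Ω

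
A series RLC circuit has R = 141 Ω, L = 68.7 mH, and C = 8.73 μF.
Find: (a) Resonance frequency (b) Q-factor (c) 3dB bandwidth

Step 1 — Resonance condition Im(Z)=0 gives ω₀ = 1/√(LC).
Step 2 — ω₀ = 1/√(0.0687·8.73e-06) = 1291 rad/s.
Step 3 — f₀ = ω₀/(2π) = 205.5 Hz.
Step 4 — Series Q: Q = ω₀L/R = 1291·0.0687/141 = 0.6291.
Step 5 — 3dB bandwidth: Δω = ω₀/Q = 2052 rad/s; BW = Δω/(2π) = 326.6 Hz.

(a) f₀ = 205.5 Hz  (b) Q = 0.6291  (c) BW = 326.6 Hz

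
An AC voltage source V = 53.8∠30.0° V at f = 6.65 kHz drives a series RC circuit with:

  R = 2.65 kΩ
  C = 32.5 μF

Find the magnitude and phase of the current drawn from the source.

Step 1 — Angular frequency: ω = 2π·f = 2π·6650 = 4.178e+04 rad/s.
Step 2 — Component impedances:
  R: Z = R = 2650 Ω
  C: Z = 1/(jωC) = -j/(ω·C) = 0 - j0.7364 Ω
Step 3 — Series combination: Z_total = R + C = 2650 - j0.7364 Ω = 2650∠-0.0° Ω.
Step 4 — Source phasor: V = 53.8∠30.0° V = 46.59 + j26.9 V.
Step 5 — Ohm's law: I = V / Z_total = (46.59 + j26.9) / (2650 - j0.7364) = 0.01758 + j0.01016 A.
Step 6 — Convert to polar: |I| = 0.0203 A, ∠I = 30.0°.

I = 0.0203∠30.0° A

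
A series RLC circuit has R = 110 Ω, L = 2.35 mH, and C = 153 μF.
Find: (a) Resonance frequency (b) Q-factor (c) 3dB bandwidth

Step 1 — Resonance: ω₀ = 1/√(LC) = 1/√(0.00235·0.000153) = 1668 rad/s.
Step 2 — f₀ = ω₀/(2π) = 265.4 Hz.
Step 3 — Series Q: Q = ω₀L/R = 1668·0.00235/110 = 0.03563.
Step 4 — Bandwidth: Δω = ω₀/Q = 4.681e+04 rad/s; BW = Δω/(2π) = 7450 Hz.

(a) f₀ = 265.4 Hz  (b) Q = 0.03563  (c) BW = 7450 Hz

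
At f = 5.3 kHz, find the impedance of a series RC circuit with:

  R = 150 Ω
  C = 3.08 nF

Step 1 — Angular frequency: ω = 2π·f = 2π·5300 = 3.33e+04 rad/s.
Step 2 — Component impedances:
  R: Z = R = 150 Ω
  C: Z = 1/(jωC) = -j/(ω·C) = 0 - j9750 Ω
Step 3 — Series combination: Z_total = R + C = 150 - j9750 Ω = 9751∠-89.1° Ω.

Z = 150 - j9750 Ω = 9751∠-89.1° Ω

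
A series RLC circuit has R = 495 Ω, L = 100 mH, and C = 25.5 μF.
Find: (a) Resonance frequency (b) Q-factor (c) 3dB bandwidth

Step 1 — Resonance: ω₀ = 1/√(LC) = 1/√(0.1·2.55e-05) = 626.2 rad/s.
Step 2 — f₀ = ω₀/(2π) = 99.67 Hz.
Step 3 — Series Q: Q = ω₀L/R = 626.2·0.1/495 = 0.1265.
Step 4 — Bandwidth: Δω = ω₀/Q = 4950 rad/s; BW = Δω/(2π) = 787.8 Hz.

(a) f₀ = 99.67 Hz  (b) Q = 0.1265  (c) BW = 787.8 Hz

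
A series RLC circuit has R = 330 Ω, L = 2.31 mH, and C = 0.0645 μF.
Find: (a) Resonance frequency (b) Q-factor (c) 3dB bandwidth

Step 1 — Resonance: ω₀ = 1/√(LC) = 1/√(0.00231·6.45e-08) = 8.192e+04 rad/s.
Step 2 — f₀ = ω₀/(2π) = 1.304e+04 Hz.
Step 3 — Series Q: Q = ω₀L/R = 8.192e+04·0.00231/330 = 0.5735.
Step 4 — Bandwidth: Δω = ω₀/Q = 1.429e+05 rad/s; BW = Δω/(2π) = 2.274e+04 Hz.

(a) f₀ = 1.304e+04 Hz  (b) Q = 0.5735  (c) BW = 2.274e+04 Hz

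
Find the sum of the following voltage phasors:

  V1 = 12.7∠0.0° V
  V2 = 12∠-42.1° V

Step 1 — Convert each phasor to rectangular form:
  V1 = 12.7·(cos(0.0°) + j·sin(0.0°)) = 12.7 V
  V2 = 12·(cos(-42.1°) + j·sin(-42.1°)) = 8.904 - j8.045 V
Step 2 — Sum components: V_total = 21.6 - j8.045 V.
Step 3 — Convert to polar: |V_total| = 23.05 V, ∠V_total = -20.4°.

V_total = 23.05∠-20.4° V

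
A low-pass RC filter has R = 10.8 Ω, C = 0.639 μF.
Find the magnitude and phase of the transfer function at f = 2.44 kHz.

Step 1 — Angular frequency: ω = 2π·2440 = 1.533e+04 rad/s.
Step 2 — Transfer function: H(jω) = 1/(1 + jωRC).
Step 3 — Denominator: 1 + jωRC = 1 + j·1.533e+04·10.8·6.39e-07 = 1 + j0.1058.
Step 4 — H = 0.9889 - j0.1046.
Step 5 — Magnitude: |H| = 0.9944 (-0.0 dB); phase: φ = -6.0°.

|H| = 0.9944 (-0.0 dB), φ = -6.0°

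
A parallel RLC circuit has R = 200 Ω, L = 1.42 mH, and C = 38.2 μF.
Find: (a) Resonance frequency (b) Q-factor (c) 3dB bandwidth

Step 1 — Resonance: ω₀ = 1/√(LC) = 1/√(0.00142·3.82e-05) = 4294 rad/s.
Step 2 — f₀ = ω₀/(2π) = 683.4 Hz.
Step 3 — Parallel Q: Q = R/(ω₀L) = 200/(4294·0.00142) = 32.8.
Step 4 — Bandwidth: Δω = ω₀/Q = 130.9 rad/s; BW = Δω/(2π) = 20.83 Hz.

(a) f₀ = 683.4 Hz  (b) Q = 32.8  (c) BW = 20.83 Hz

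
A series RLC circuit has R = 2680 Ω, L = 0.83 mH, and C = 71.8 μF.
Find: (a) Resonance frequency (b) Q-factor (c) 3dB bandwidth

Step 1 — Resonance: ω₀ = 1/√(LC) = 1/√(0.00083·7.18e-05) = 4096 rad/s.
Step 2 — f₀ = ω₀/(2π) = 652 Hz.
Step 3 — Series Q: Q = ω₀L/R = 4096·0.00083/2680 = 0.001269.
Step 4 — Bandwidth: Δω = ω₀/Q = 3.229e+06 rad/s; BW = Δω/(2π) = 5.139e+05 Hz.

(a) f₀ = 652 Hz  (b) Q = 0.001269  (c) BW = 5.139e+05 Hz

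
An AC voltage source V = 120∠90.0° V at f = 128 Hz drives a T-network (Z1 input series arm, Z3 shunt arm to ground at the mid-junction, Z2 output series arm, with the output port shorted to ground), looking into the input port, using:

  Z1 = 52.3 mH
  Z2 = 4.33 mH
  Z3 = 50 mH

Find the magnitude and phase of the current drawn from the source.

Step 1 — Angular frequency: ω = 2π·f = 2π·128 = 804.2 rad/s.
Step 2 — Component impedances:
  Z1: Z = jωL = j·804.2·0.0523 = 0 + j42.06 Ω
  Z2: Z = jωL = j·804.2·0.00433 = 0 + j3.482 Ω
  Z3: Z = jωL = j·804.2·0.05 = 0 + j40.21 Ω
Step 3 — With the output port shorted to ground, the output series arm Z2 runs from the junction to ground; the shunt arm Z3 also runs from the junction to ground. They appear in parallel: Z3 || Z2 = 0 + j3.205 Ω.
Step 4 — Series with input arm Z1: Z_in = Z1 + (Z3 || Z2) = 0 + j45.27 Ω = 45.27∠90.0° Ω.
Step 5 — Source phasor: V = 120∠90.0° V = 0 + j120 V.
Step 6 — Ohm's law: I = V / Z_total = (0 + j120) / (0 + j45.27) = 2.651 A.
Step 7 — Convert to polar: |I| = 2.651 A, ∠I = -0.0°.

I = 2.651∠-0.0° A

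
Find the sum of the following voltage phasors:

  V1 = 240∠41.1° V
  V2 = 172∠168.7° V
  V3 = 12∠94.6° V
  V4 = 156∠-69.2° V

Step 1 — Convert each phasor to rectangular form:
  V1 = 240·(cos(41.1°) + j·sin(41.1°)) = 180.9 + j157.8 V
  V2 = 172·(cos(168.7°) + j·sin(168.7°)) = -168.7 + j33.7 V
  V3 = 12·(cos(94.6°) + j·sin(94.6°)) = -0.9624 + j11.96 V
  V4 = 156·(cos(-69.2°) + j·sin(-69.2°)) = 55.4 - j145.8 V
Step 2 — Sum components: V_total = 66.62 + j57.6 V.
Step 3 — Convert to polar: |V_total| = 88.07 V, ∠V_total = 40.8°.

V_total = 88.07∠40.8° V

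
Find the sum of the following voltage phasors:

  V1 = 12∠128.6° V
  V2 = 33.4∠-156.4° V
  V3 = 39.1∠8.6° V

Step 1 — Convert each phasor to rectangular form:
  V1 = 12·(cos(128.6°) + j·sin(128.6°)) = -7.487 + j9.378 V
  V2 = 33.4·(cos(-156.4°) + j·sin(-156.4°)) = -30.61 - j13.37 V
  V3 = 39.1·(cos(8.6°) + j·sin(8.6°)) = 38.66 + j5.847 V
Step 2 — Sum components: V_total = 0.5673 + j1.853 V.
Step 3 — Convert to polar: |V_total| = 1.938 V, ∠V_total = 73.0°.

V_total = 1.938∠73.0° V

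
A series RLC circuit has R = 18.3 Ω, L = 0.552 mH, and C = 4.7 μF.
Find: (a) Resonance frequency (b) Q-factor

Step 1 — Resonance condition Im(Z)=0 gives ω₀ = 1/√(LC).
Step 2 — ω₀ = 1/√(0.000552·4.7e-06) = 1.963e+04 rad/s.
Step 3 — f₀ = ω₀/(2π) = 3125 Hz.
Step 4 — Series Q: Q = ω₀L/R = 1.963e+04·0.000552/18.3 = 0.5922.

(a) f₀ = 3125 Hz  (b) Q = 0.5922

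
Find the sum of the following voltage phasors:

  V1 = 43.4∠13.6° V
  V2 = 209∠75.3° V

Step 1 — Convert each phasor to rectangular form:
  V1 = 43.4·(cos(13.6°) + j·sin(13.6°)) = 42.18 + j10.21 V
  V2 = 209·(cos(75.3°) + j·sin(75.3°)) = 53.04 + j202.2 V
Step 2 — Sum components: V_total = 95.22 + j212.4 V.
Step 3 — Convert to polar: |V_total| = 232.7 V, ∠V_total = 65.8°.

V_total = 232.7∠65.8° V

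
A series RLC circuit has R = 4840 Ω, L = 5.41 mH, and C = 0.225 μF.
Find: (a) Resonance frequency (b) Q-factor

Step 1 — Resonance condition Im(Z)=0 gives ω₀ = 1/√(LC).
Step 2 — ω₀ = 1/√(0.00541·2.25e-07) = 2.866e+04 rad/s.
Step 3 — f₀ = ω₀/(2π) = 4562 Hz.
Step 4 — Series Q: Q = ω₀L/R = 2.866e+04·0.00541/4840 = 0.03204.

(a) f₀ = 4562 Hz  (b) Q = 0.03204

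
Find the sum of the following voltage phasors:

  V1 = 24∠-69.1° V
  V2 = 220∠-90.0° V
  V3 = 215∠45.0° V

Step 1 — Convert each phasor to rectangular form:
  V1 = 24·(cos(-69.1°) + j·sin(-69.1°)) = 8.562 - j22.42 V
  V2 = 220·(cos(-90.0°) + j·sin(-90.0°)) = 0 - j220 V
  V3 = 215·(cos(45.0°) + j·sin(45.0°)) = 152 + j152 V
Step 2 — Sum components: V_total = 160.6 - j90.39 V.
Step 3 — Convert to polar: |V_total| = 184.3 V, ∠V_total = -29.4°.

V_total = 184.3∠-29.4° V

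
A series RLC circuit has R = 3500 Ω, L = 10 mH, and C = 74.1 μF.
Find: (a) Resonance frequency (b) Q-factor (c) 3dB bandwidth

Step 1 — Resonance: ω₀ = 1/√(LC) = 1/√(0.01·7.41e-05) = 1162 rad/s.
Step 2 — f₀ = ω₀/(2π) = 184.9 Hz.
Step 3 — Series Q: Q = ω₀L/R = 1162·0.01/3500 = 0.003319.
Step 4 — Bandwidth: Δω = ω₀/Q = 3.5e+05 rad/s; BW = Δω/(2π) = 5.57e+04 Hz.

(a) f₀ = 184.9 Hz  (b) Q = 0.003319  (c) BW = 5.57e+04 Hz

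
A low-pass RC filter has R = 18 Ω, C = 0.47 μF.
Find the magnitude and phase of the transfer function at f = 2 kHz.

Step 1 — Angular frequency: ω = 2π·2000 = 1.257e+04 rad/s.
Step 2 — Transfer function: H(jω) = 1/(1 + jωRC).
Step 3 — Denominator: 1 + jωRC = 1 + j·1.257e+04·18·4.7e-07 = 1 + j0.1063.
Step 4 — H = 0.9888 - j0.1051.
Step 5 — Magnitude: |H| = 0.9944 (-0.0 dB); phase: φ = -6.1°.

|H| = 0.9944 (-0.0 dB), φ = -6.1°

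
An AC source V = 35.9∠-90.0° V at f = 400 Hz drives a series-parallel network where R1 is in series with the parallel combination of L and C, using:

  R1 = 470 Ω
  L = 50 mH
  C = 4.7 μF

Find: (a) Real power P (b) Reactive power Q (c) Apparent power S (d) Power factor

Step 1 — Angular frequency: ω = 2π·f = 2π·400 = 2513 rad/s.
Step 2 — Component impedances:
  R1: Z = R = 470 Ω
  L: Z = jωL = j·2513·0.05 = 0 + j125.7 Ω
  C: Z = 1/(jωC) = -j/(ω·C) = 0 - j84.66 Ω
Step 3 — Parallel branch: L || C = 1/(1/L + 1/C) = 0 - j259.4 Ω.
Step 4 — Series with R1: Z_total = R1 + (L || C) = 470 - j259.4 Ω = 536.8∠-28.9° Ω.
Step 5 — Source phasor: V = 35.9∠-90.0° V = 0 - j35.9 V.
Step 6 — Current: I = V / Z = 0.03232 - j0.05855 A = 0.06687∠-61.1° A.
Step 7 — Complex power: S = V·I* = 2.102 - j1.16 VA.
Step 8 — Real power: P = Re(S) = 2.102 W.
Step 9 — Reactive power: Q = Im(S) = -1.16 VAR.
Step 10 — Apparent power: |S| = 2.401 VA.
Step 11 — Power factor: PF = P/|S| = 0.8755 (leading).

(a) P = 2.102 W  (b) Q = -1.16 VAR  (c) S = 2.401 VA  (d) PF = 0.8755 (leading)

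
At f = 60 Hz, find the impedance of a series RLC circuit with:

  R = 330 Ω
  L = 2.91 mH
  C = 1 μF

Step 1 — Angular frequency: ω = 2π·f = 2π·60 = 377 rad/s.
Step 2 — Component impedances:
  R: Z = R = 330 Ω
  L: Z = jωL = j·377·0.00291 = 0 + j1.097 Ω
  C: Z = 1/(jωC) = -j/(ω·C) = 0 - j2653 Ω
Step 3 — Series combination: Z_total = R + L + C = 330 - j2651 Ω = 2672∠-82.9° Ω.

Z = 330 - j2651 Ω = 2672∠-82.9° Ω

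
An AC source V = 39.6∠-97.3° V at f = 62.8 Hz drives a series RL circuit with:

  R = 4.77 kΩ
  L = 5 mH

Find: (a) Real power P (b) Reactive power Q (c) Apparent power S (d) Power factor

Step 1 — Angular frequency: ω = 2π·f = 2π·62.8 = 394.6 rad/s.
Step 2 — Component impedances:
  R: Z = R = 4770 Ω
  L: Z = jωL = j·394.6·0.005 = 0 + j1.973 Ω
Step 3 — Series combination: Z_total = R + L = 4770 + j1.973 Ω = 4770∠0.0° Ω.
Step 4 — Source phasor: V = 39.6∠-97.3° V = -5.032 - j39.28 V.
Step 5 — Current: I = V / Z = -0.001058 - j0.008234 A = 0.008302∠-97.3° A.
Step 6 — Complex power: S = V·I* = 0.3288 + j0.000136 VA.
Step 7 — Real power: P = Re(S) = 0.3288 W.
Step 8 — Reactive power: Q = Im(S) = 0.000136 VAR.
Step 9 — Apparent power: |S| = 0.3288 VA.
Step 10 — Power factor: PF = P/|S| = 1 (lagging).

(a) P = 0.3288 W  (b) Q = 0.000136 VAR  (c) S = 0.3288 VA  (d) PF = 1 (lagging)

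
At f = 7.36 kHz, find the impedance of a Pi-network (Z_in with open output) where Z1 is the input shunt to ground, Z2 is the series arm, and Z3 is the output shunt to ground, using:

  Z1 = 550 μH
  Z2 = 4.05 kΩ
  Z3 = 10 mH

Step 1 — Angular frequency: ω = 2π·f = 2π·7360 = 4.624e+04 rad/s.
Step 2 — Component impedances:
  Z1: Z = jωL = j·4.624e+04·0.00055 = 0 + j25.43 Ω
  Z2: Z = R = 4050 Ω
  Z3: Z = jωL = j·4.624e+04·0.01 = 0 + j462.4 Ω
Step 3 — With open output, the series arm Z2 and the output shunt Z3 appear in series to ground: Z2 + Z3 = 4050 + j462.4 Ω.
Step 4 — Parallel with input shunt Z1: Z_in = Z1 || (Z2 + Z3) = 0.1574 + j25.42 Ω = 25.42∠89.6° Ω.

Z = 0.1574 + j25.42 Ω = 25.42∠89.6° Ω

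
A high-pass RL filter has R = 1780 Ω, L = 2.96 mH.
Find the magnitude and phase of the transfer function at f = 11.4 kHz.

Step 1 — Angular frequency: ω = 2π·1.14e+04 = 7.163e+04 rad/s.
Step 2 — Transfer function: H(jω) = jωL/(R + jωL).
Step 3 — Numerator jωL = j·212; denominator R + jωL = 1780 + j212.
Step 4 — H = 0.01399 + j0.1174.
Step 5 — Magnitude: |H| = 0.1183 (-18.5 dB); phase: φ = 83.2°.

|H| = 0.1183 (-18.5 dB), φ = 83.2°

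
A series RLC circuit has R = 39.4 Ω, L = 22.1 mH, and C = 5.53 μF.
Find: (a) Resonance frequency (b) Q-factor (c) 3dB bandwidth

Step 1 — Resonance: ω₀ = 1/√(LC) = 1/√(0.0221·5.53e-06) = 2860 rad/s.
Step 2 — f₀ = ω₀/(2π) = 455.3 Hz.
Step 3 — Series Q: Q = ω₀L/R = 2860·0.0221/39.4 = 1.604.
Step 4 — Bandwidth: Δω = ω₀/Q = 1783 rad/s; BW = Δω/(2π) = 283.7 Hz.

(a) f₀ = 455.3 Hz  (b) Q = 1.604  (c) BW = 283.7 Hz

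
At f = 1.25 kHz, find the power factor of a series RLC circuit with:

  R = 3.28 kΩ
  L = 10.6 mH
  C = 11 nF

Step 1 — Angular frequency: ω = 2π·f = 2π·1250 = 7854 rad/s.
Step 2 — Component impedances:
  R: Z = R = 3280 Ω
  L: Z = jωL = j·7854·0.0106 = 0 + j83.25 Ω
  C: Z = 1/(jωC) = -j/(ω·C) = 0 - j1.157e+04 Ω
Step 3 — Series combination: Z_total = R + L + C = 3280 - j1.149e+04 Ω = 1.195e+04∠-74.1° Ω.
Step 4 — Power factor: PF = cos(φ) = Re(Z)/|Z| = 3280/1.195e+04 = 0.2745.
Step 5 — Type: Im(Z) = -1.149e+04 ⇒ leading (phase φ = -74.1°).

PF = 0.2745 (leading, φ = -74.1°)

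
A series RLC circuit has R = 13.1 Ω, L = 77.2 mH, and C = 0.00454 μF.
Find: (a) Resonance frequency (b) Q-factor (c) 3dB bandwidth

Step 1 — Resonance: ω₀ = 1/√(LC) = 1/√(0.0772·4.54e-09) = 5.342e+04 rad/s.
Step 2 — f₀ = ω₀/(2π) = 8501 Hz.
Step 3 — Series Q: Q = ω₀L/R = 5.342e+04·0.0772/13.1 = 314.8.
Step 4 — Bandwidth: Δω = ω₀/Q = 169.7 rad/s; BW = Δω/(2π) = 27.01 Hz.

(a) f₀ = 8501 Hz  (b) Q = 314.8  (c) BW = 27.01 Hz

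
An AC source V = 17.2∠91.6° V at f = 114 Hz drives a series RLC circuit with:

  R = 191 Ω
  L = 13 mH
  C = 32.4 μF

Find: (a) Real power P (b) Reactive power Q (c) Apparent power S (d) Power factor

Step 1 — Angular frequency: ω = 2π·f = 2π·114 = 716.3 rad/s.
Step 2 — Component impedances:
  R: Z = R = 191 Ω
  L: Z = jωL = j·716.3·0.013 = 0 + j9.312 Ω
  C: Z = 1/(jωC) = -j/(ω·C) = 0 - j43.09 Ω
Step 3 — Series combination: Z_total = R + L + C = 191 - j33.78 Ω = 194∠-10.0° Ω.
Step 4 — Source phasor: V = 17.2∠91.6° V = -0.4803 + j17.19 V.
Step 5 — Current: I = V / Z = -0.01787 + j0.08686 A = 0.08868∠101.6° A.
Step 6 — Complex power: S = V·I* = 1.502 - j0.2656 VA.
Step 7 — Real power: P = Re(S) = 1.502 W.
Step 8 — Reactive power: Q = Im(S) = -0.2656 VAR.
Step 9 — Apparent power: |S| = 1.525 VA.
Step 10 — Power factor: PF = P/|S| = 0.9847 (leading).

(a) P = 1.502 W  (b) Q = -0.2656 VAR  (c) S = 1.525 VA  (d) PF = 0.9847 (leading)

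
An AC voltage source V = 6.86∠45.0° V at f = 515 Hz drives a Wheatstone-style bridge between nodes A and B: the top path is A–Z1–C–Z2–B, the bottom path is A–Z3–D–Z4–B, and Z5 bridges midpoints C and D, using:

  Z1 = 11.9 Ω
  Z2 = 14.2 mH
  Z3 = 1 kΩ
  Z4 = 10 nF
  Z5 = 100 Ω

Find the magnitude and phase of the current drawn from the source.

Step 1 — Angular frequency: ω = 2π·f = 2π·515 = 3236 rad/s.
Step 2 — Component impedances:
  Z1: Z = R = 11.9 Ω
  Z2: Z = jωL = j·3236·0.0142 = 0 + j45.95 Ω
  Z3: Z = R = 1000 Ω
  Z4: Z = 1/(jωC) = -j/(ω·C) = 0 - j3.09e+04 Ω
  Z5: Z = R = 100 Ω
Step 3 — Bridge requires nodal analysis (the Z5 bridge couples midpoints C and D, so the two paths cannot be reduced to a simple series/parallel combination). Setting node B to ground and injecting 1 A at node A, the 3-node admittance system at A, C, D solves to V_A = Z_AB = 11.78 + j46.02 Ω = 47.5∠75.6° Ω.
Step 4 — Source phasor: V = 6.86∠45.0° V = 4.851 + j4.851 V.
Step 5 — Ohm's law: I = V / Z_total = (4.851 + j4.851) / (11.78 + j46.02) = 0.1242 - j0.07362 A.
Step 6 — Convert to polar: |I| = 0.1444 A, ∠I = -30.6°.

I = 0.1444∠-30.6° A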